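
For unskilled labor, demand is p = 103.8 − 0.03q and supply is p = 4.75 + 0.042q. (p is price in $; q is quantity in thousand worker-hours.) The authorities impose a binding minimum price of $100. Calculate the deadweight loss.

$56162.53 thousand

Competitive equilibrium: 103.8 − 0.03q = 4.75 + 0.042q → q* = 1375.6944, p* = 62.5292.
At the floor p = 100, quantity demanded = (103.8 − 100)/0.03 = 126.6667.
Sellers' marginal cost at q' = 126.6667: 4.75 + 0.042·126.6667 = 10.07.
Δq = 1375.6944 − 126.6667 = 1249.0277; wedge = 100 − 10.07 = 89.93.
Deadweight loss = ½ × 1249.0277 × 89.93 = $56162.53 thousand.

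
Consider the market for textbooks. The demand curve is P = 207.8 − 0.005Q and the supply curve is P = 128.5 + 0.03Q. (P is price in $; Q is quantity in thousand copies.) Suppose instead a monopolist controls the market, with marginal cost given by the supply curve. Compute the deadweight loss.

$1403.68 thousand

Competitive equilibrium: 207.8 − 0.005Q = 128.5 + 0.03Q → Q* = 2265.7143, P* = 196.4714.
Marginal revenue: MR = 207.8 − 0.01Q. Set MR = MC: 207.8 − 0.01Q = 128.5 + 0.03Q → Q_m = 1982.5.
Price P_m = 207.8 − 0.005·1982.5 = 197.8875; MC(Q_m) = 128.5 + 0.03·1982.5 = 187.975.
Competitive Q* = 2265.7143, so ΔQ = 283.2143; wedge = 197.8875 − 187.975 = 9.9125.
Deadweight loss = ½ × 283.2143 × 9.9125 = $1403.68 thousand.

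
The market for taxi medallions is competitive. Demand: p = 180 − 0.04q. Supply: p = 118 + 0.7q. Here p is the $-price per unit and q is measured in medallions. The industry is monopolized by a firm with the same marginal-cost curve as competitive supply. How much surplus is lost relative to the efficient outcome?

$6.83

Competitive equilibrium: 180 − 0.04q = 118 + 0.7q → q* = 83.7838, p* = 176.6486.
Marginal revenue: MR = 180 − 0.08q. Set MR = MC: 180 − 0.08q = 118 + 0.7q → q_m = 79.4872.
Price p_m = 180 − 0.04·79.4872 = 176.8205; MC(q_m) = 118 + 0.7·79.4872 = 173.641.
Competitive q* = 83.7838, so Δq = 4.2966; wedge = 176.8205 − 173.641 = 3.1795.
Welfare loss = ½ × 4.2966 × 3.1795 = $6.83.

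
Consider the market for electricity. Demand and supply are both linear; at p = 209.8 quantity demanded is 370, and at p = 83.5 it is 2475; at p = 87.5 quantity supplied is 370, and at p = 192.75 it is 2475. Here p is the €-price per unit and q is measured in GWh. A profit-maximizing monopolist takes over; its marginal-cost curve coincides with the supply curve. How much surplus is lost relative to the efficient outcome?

Demand slope = (83.5 − 209.8)/(2475 − 370) = −0.06, so p = 232 − 0.06q.
Supply slope = (192.75 − 87.5)/(2475 − 370) = 0.05, so p = 69 + 0.05q.
Competitive equilibrium: 232 − 0.06q = 69 + 0.05q → q* = 1481.8182, p* = 143.0909.
Marginal revenue: MR = 232 − 0.12q. Set MR = MC: 232 − 0.12q = 69 + 0.05q → q_m = 958.8235.
Price p_m = 232 − 0.06·958.8235 = 174.4706; MC(q_m) = 69 + 0.05·958.8235 = 116.9412.
Competitive q* = 1481.8182, so Δq = 522.9947; wedge = 174.4706 − 116.9412 = 57.5294.
The triangle = ½ × 522.9947 × 57.5294 = €15043.79.

€15043.79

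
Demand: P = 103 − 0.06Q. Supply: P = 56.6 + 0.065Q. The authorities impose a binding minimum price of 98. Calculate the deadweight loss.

Competitive equilibrium: 103 − 0.06Q = 56.6 + 0.065Q → Q* = 371.2, P* = 80.728.
At the floor P = 98, quantity demanded = (103 − 98)/0.06 = 83.3333.
Sellers' marginal cost at Q' = 83.3333: 56.6 + 0.065·83.3333 = 62.0167.
ΔQ = 371.2 − 83.3333 = 287.8667; wedge = 98 − 62.0167 = 35.9833.
Deadweight loss = ½ × 287.8667 × 35.9833 = 5179.20.

5179.20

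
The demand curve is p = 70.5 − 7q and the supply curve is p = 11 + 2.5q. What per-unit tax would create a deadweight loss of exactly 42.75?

28.5

Competitive equilibrium: 70.5 − 7q = 11 + 2.5q → q* = 6.2632, p* = 26.6579.
A tax t gives Δq = t/9.5 and wedge t, so DWL = t²/19.
t²/19 = 42.75 → t² = 812.25 → t = 28.5.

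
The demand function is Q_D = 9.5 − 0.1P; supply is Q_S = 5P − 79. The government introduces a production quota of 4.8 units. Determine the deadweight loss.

44.83

In inverse form: demand P = 95 − 10Q, supply P = 15.8 + 0.2Q.
Competitive equilibrium: 95 − 10Q = 15.8 + 0.2Q → Q* = 7.7647, P* = 17.3529.
At Q = 4.8: demand price = 95 − 10·4.8 = 47; supply price = 15.8 + 0.2·4.8 = 16.76.
ΔQ = 7.7647 − 4.8 = 2.9647; wedge = 47 − 16.76 = 30.24.
DWL = ½ × 2.9647 × 30.24 = 44.83.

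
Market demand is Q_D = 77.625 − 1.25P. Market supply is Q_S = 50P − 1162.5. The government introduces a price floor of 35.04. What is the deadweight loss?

75.31

In inverse form: demand P = 62.1 − 0.8Q, supply P = 23.25 + 0.02Q.
Competitive equilibrium: 62.1 − 0.8Q = 23.25 + 0.02Q → Q* = 47.378, P* = 24.1976.
At the floor P = 35.04, quantity demanded = (62.1 − 35.04)/0.8 = 33.825.
Sellers' marginal cost at Q' = 33.825: 23.25 + 0.02·33.825 = 23.9265.
ΔQ = 47.378 − 33.825 = 13.553; wedge = 35.04 − 23.9265 = 11.1135.
The triangle = ½ × 13.553 × 11.1135 = 75.31.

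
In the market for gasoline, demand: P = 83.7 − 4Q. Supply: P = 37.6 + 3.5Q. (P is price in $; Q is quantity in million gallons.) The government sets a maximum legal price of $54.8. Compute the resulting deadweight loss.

$5.70 million

Competitive equilibrium: 83.7 − 4Q = 37.6 + 3.5Q → Q* = 6.1467, P* = 59.1133.
At the ceiling P = 54.8, quantity supplied = (54.8 − 37.6)/3.5 = 4.9143.
Willingness to pay at Q' = 4.9143: 83.7 − 4·4.9143 = 64.0428.
ΔQ = 6.1467 − 4.9143 = 1.2324; wedge = 64.0428 − 54.8 = 9.2428.
Welfare loss = ½ × 1.2324 × 9.2428 = $5.70 million.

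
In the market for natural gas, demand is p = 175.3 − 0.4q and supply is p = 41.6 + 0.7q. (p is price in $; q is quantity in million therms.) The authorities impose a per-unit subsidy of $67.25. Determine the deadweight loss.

$2055.71 million

Competitive equilibrium: 175.3 − 0.4q = 41.6 + 0.7q → q* = 121.5455, p* = 126.6818.
The subsidy lowers effective supply by 67.25: p = 0.7q − 25.65.
New quantity: 175.3 − 0.4q = 0.7q − 25.65 → q' = 182.6818.
Overproduction Δq = 182.6818 − 121.5455 = 61.1363; wedge = subsidy = 67.25.
DWL = ½ × 61.1363 × 67.25 = $2055.71 million.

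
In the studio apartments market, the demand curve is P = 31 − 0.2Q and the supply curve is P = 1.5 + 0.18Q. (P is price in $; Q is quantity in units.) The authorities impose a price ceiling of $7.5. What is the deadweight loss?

$372.84

Competitive equilibrium: 31 − 0.2Q = 1.5 + 0.18Q → Q* = 77.6316, P* = 15.4737.
At the ceiling P = 7.5, quantity supplied = (7.5 − 1.5)/0.18 = 33.3333.
Willingness to pay at Q' = 33.3333: 31 − 0.2·33.3333 = 24.3333.
ΔQ = 77.6316 − 33.3333 = 44.2983; wedge = 24.3333 − 7.5 = 16.8333.
Deadweight loss = ½ × 44.2983 × 16.8333 = $372.84.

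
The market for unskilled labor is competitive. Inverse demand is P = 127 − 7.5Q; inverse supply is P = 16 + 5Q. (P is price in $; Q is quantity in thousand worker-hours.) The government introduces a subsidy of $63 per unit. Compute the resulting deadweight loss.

Competitive equilibrium: 127 − 7.5Q = 16 + 5Q → Q* = 8.88, P* = 60.4.
The subsidy lowers effective supply by 63: P = 5Q − 47.
New quantity: 127 − 7.5Q = 5Q − 47 → Q' = 13.92.
Overproduction ΔQ = 13.92 − 8.88 = 5.04; wedge = subsidy = 63.
DWL = ½ × 5.04 × 63 = $158.76 thousand.

$158.76 thousand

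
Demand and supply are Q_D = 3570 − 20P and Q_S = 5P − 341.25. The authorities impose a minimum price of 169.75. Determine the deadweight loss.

In inverse form: demand P = 178.5 − 0.05Q, supply P = 68.25 + 0.2Q.
Competitive equilibrium: 178.5 − 0.05Q = 68.25 + 0.2Q → Q* = 441, P* = 156.45.
At the floor P = 169.75, quantity demanded = (178.5 − 169.75)/0.05 = 175.
Sellers' marginal cost at Q' = 175: 68.25 + 0.2·175 = 103.25.
ΔQ = 441 − 175 = 266; wedge = 169.75 − 103.25 = 66.5.
Welfare loss = ½ × 266 × 66.5 = 8844.50.

8844.50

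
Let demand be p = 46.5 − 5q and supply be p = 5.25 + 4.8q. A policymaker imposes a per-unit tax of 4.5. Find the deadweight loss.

1.03

Competitive equilibrium: 46.5 − 5q = 5.25 + 4.8q → q* = 4.2092, p* = 25.4541.
With the tax, the buyer price exceeds the seller price by 4.5: (46.5 − 5q) − (5.25 + 4.8q) = 4.5 → q' = 3.75.
Δq = 4.2092 − 3.75 = 0.4592; the wedge equals the tax, 4.5.
Welfare loss = ½ × 0.4592 × 4.5 = 1.03.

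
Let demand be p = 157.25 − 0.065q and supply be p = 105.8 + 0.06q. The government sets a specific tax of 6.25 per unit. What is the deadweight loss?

Competitive equilibrium: 157.25 − 0.065q = 105.8 + 0.06q → q* = 411.6, p* = 130.496.
With the tax, the buyer price exceeds the seller price by 6.25: (157.25 − 0.065q) − (105.8 + 0.06q) = 6.25 → q' = 361.6.
Δq = 411.6 − 361.6 = 50; the wedge equals the tax, 6.25.
Deadweight loss = ½ × 50 × 6.25 = 156.25.

156.25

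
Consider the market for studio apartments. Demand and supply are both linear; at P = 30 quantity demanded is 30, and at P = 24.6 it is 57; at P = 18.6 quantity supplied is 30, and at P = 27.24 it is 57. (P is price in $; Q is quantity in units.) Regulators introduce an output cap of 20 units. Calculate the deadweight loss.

Demand slope = (24.6 − 30)/(57 − 30) = −0.2, so P = 36 − 0.2Q.
Supply slope = (27.24 − 18.6)/(57 − 30) = 0.32, so P = 9 + 0.32Q.
Competitive equilibrium: 36 − 0.2Q = 9 + 0.32Q → Q* = 51.9231, P* = 25.6154.
At Q = 20: demand price = 36 − 0.2·20 = 32; supply price = 9 + 0.32·20 = 15.4.
ΔQ = 51.9231 − 20 = 31.9231; wedge = 32 − 15.4 = 16.6.
The triangle = ½ × 31.9231 × 16.6 = $264.96.

$264.96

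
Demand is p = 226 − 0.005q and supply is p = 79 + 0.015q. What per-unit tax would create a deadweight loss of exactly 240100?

Competitive equilibrium: 226 − 0.005q = 79 + 0.015q → q* = 7350, p* = 189.25.
A tax t gives Δq = t/0.02 and wedge t, so DWL = t²/0.04.
t²/0.04 = 240100 → t² = 9604 → t = 98.

98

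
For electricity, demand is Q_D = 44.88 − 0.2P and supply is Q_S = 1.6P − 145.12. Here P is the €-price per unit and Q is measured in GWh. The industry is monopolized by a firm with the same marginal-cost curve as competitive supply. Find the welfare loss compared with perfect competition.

In inverse form: demand P = 224.4 − 5Q, supply P = 90.7 + 0.625Q.
Competitive equilibrium: 224.4 − 5Q = 90.7 + 0.625Q → Q* = 23.7689, P* = 105.5556.
Marginal revenue: MR = 224.4 − 10Q. Set MR = MC: 224.4 − 10Q = 90.7 + 0.625Q → Q_m = 12.5835.
Price P_m = 224.4 − 5·12.5835 = 161.4825; MC(Q_m) = 90.7 + 0.625·12.5835 = 98.5647.
Competitive Q* = 23.7689, so ΔQ = 11.1854; wedge = 161.4825 − 98.5647 = 62.9178.
DWL = ½ × 11.1854 × 62.9178 = €351.88.

€351.88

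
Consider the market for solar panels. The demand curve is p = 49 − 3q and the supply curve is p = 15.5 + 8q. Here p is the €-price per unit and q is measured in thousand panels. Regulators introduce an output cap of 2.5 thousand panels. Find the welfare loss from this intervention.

Competitive equilibrium: 49 − 3q = 15.5 + 8q → q* = 3.0455, p* = 39.8636.
At q = 2.5: demand price = 49 − 3·2.5 = 41.5; supply price = 15.5 + 8·2.5 = 35.5.
Δq = 3.0455 − 2.5 = 0.5455; wedge = 41.5 − 35.5 = 6.
Deadweight loss = ½ × 0.5455 × 6 = €1.64 thousand.

€1.64 thousand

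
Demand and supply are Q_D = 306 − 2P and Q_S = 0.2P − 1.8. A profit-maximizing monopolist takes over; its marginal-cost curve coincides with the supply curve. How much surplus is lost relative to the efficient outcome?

13.09

In inverse form: demand P = 153 − 0.5Q, supply P = 9 + 5Q.
Competitive equilibrium: 153 − 0.5Q = 9 + 5Q → Q* = 26.1818, P* = 139.9091.
Marginal revenue: MR = 153 − Q. Set MR = MC: 153 − Q = 9 + 5Q → Q_m = 24.
Price P_m = 153 − 0.5·24 = 141; MC(Q_m) = 9 + 5·24 = 129.
Competitive Q* = 26.1818, so ΔQ = 2.1818; wedge = 141 − 129 = 12.
DWL = ½ × 2.1818 × 12 = 13.09.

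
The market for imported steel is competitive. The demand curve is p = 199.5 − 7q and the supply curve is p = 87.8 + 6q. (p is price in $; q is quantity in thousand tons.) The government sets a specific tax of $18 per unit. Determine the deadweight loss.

$12.46 thousand

Competitive equilibrium: 199.5 − 7q = 87.8 + 6q → q* = 8.5923, p* = 139.3538.
With the tax, the buyer price exceeds the seller price by 18: (199.5 − 7q) − (87.8 + 6q) = 18 → q' = 7.2077.
Δq = 8.5923 − 7.2077 = 1.3846; the wedge equals the tax, 18.
The triangle = ½ × 1.3846 × 18 = $12.46 thousand.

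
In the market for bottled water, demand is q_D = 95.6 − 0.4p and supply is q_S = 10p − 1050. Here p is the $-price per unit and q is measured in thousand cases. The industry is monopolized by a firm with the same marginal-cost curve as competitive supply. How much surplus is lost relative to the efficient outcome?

$829.75 thousand

In inverse form: demand p = 239 − 2.5q, supply p = 105 + 0.1q.
Competitive equilibrium: 239 − 2.5q = 105 + 0.1q → q* = 51.5385, p* = 110.1538.
Marginal revenue: MR = 239 − 5q. Set MR = MC: 239 − 5q = 105 + 0.1q → q_m = 26.2745.
Price p_m = 239 − 2.5·26.2745 = 173.3138; MC(q_m) = 105 + 0.1·26.2745 = 107.6275.
Competitive q* = 51.5385, so Δq = 25.264; wedge = 173.3138 − 107.6275 = 65.6863.
DWL = ½ × 25.264 × 65.6863 = $829.75 thousand.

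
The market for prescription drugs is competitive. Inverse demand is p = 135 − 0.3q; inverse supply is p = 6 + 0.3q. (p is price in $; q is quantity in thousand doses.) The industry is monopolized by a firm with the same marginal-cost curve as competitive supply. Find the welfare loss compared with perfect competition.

$1540.83 thousand

Competitive equilibrium: 135 − 0.3q = 6 + 0.3q → q* = 215, p* = 70.5.
Marginal revenue: MR = 135 − 0.6q. Set MR = MC: 135 − 0.6q = 6 + 0.3q → q_m = 143.3333.
Price p_m = 135 − 0.3·143.3333 = 92; MC(q_m) = 6 + 0.3·143.3333 = 49.
Competitive q* = 215, so Δq = 71.6667; wedge = 92 − 49 = 43.
The triangle = ½ × 71.6667 × 43 = $1540.83 thousand.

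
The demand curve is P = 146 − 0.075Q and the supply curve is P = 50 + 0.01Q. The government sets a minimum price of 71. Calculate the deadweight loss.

711.76

Competitive equilibrium: 146 − 0.075Q = 50 + 0.01Q → Q* = 1129.4118, P* = 61.2941.
At the floor P = 71, quantity demanded = (146 − 71)/0.075 = 1000.
Sellers' marginal cost at Q' = 1000: 50 + 0.01·1000 = 60.
ΔQ = 1129.4118 − 1000 = 129.4118; wedge = 71 − 60 = 11.
The triangle = ½ × 129.4118 × 11 = 711.76.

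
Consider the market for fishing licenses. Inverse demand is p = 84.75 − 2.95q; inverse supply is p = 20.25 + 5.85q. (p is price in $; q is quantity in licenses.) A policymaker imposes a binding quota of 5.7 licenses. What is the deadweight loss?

Competitive equilibrium: 84.75 − 2.95q = 20.25 + 5.85q → q* = 7.3295, p* = 63.1278.
At q = 5.7: demand price = 84.75 − 2.95·5.7 = 67.935; supply price = 20.25 + 5.85·5.7 = 53.595.
Δq = 7.3295 − 5.7 = 1.6295; wedge = 67.935 − 53.595 = 14.34.
The triangle = ½ × 1.6295 × 14.34 = $11.68.

$11.68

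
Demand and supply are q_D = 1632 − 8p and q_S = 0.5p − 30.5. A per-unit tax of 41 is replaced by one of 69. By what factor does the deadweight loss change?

In inverse form: demand p = 204 − 0.125q, supply p = 61 + 2q.
Competitive equilibrium: 204 − 0.125q = 61 + 2q → q* = 67.2941, p* = 195.5882.
For a per-unit tax t: Δq = t/2.125, so DWL = ½·t·(t/2.125) = t²/4.25.
At t = 41: DWL = 395.529. At t = 69: DWL = 1120.235.
Ratio = (69/41)² = 2.832.

2.832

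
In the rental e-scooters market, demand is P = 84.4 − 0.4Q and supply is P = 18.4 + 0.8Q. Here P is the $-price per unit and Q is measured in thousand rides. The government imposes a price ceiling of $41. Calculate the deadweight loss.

Competitive equilibrium: 84.4 − 0.4Q = 18.4 + 0.8Q → Q* = 55, P* = 62.4.
At the ceiling P = 41, quantity supplied = (41 − 18.4)/0.8 = 28.25.
Willingness to pay at Q' = 28.25: 84.4 − 0.4·28.25 = 73.1.
ΔQ = 55 − 28.25 = 26.75; wedge = 73.1 − 41 = 32.1.
Deadweight loss = ½ × 26.75 × 32.1 = $429.34 thousand.

$429.34 thousand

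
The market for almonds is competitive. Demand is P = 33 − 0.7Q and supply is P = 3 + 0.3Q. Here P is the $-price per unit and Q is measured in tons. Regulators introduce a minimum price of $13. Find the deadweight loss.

$1.02

Competitive equilibrium: 33 − 0.7Q = 3 + 0.3Q → Q* = 30, P* = 12.
At the floor P = 13, quantity demanded = (33 − 13)/0.7 = 28.5714.
Sellers' marginal cost at Q' = 28.5714: 3 + 0.3·28.5714 = 11.5714.
ΔQ = 30 − 28.5714 = 1.4286; wedge = 13 − 11.5714 = 1.4286.
Welfare loss = ½ × 1.4286 × 1.4286 = $1.02.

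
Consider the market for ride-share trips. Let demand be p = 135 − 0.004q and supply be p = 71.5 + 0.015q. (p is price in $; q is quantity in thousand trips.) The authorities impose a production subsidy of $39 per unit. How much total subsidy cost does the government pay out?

Competitive equilibrium: 135 − 0.004q = 71.5 + 0.015q → q* = 3342.1053, p* = 121.6316.
The subsidy lowers effective supply by 39: p = 32.5 + 0.015q.
New quantity: 135 − 0.004q = 32.5 + 0.015q → q' = 5394.7368.
Total subsidy cost = 39 × 5394.7368 = $210394.74 thousand.

$210394.74 thousand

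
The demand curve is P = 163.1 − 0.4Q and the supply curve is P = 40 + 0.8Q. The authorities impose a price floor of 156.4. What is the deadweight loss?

Competitive equilibrium: 163.1 − 0.4Q = 40 + 0.8Q → Q* = 102.58333, P* = 122.06667.
At the floor P = 156.4, quantity demanded = (163.1 − 156.4)/0.4 = 16.75.
Sellers' marginal cost at Q' = 16.75: 40 + 0.8·16.75 = 53.4.
ΔQ = 102.58333 − 16.75 = 85.83333; wedge = 156.4 − 53.4 = 103.
DWL = ½ × 85.83333 × 103 = 4420.42.

4420.42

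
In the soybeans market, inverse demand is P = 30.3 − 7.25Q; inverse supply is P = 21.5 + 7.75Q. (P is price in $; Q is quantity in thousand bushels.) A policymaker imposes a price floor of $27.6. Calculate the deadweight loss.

Competitive equilibrium: 30.3 − 7.25Q = 21.5 + 7.75Q → Q* = 0.5867, P* = 26.0467.
At the floor P = 27.6, quantity demanded = (30.3 − 27.6)/7.25 = 0.3724.
Sellers' marginal cost at Q' = 0.3724: 21.5 + 7.75·0.3724 = 24.3861.
ΔQ = 0.5867 − 0.3724 = 0.2143; wedge = 27.6 − 24.3861 = 3.2139.
Welfare loss = ½ × 0.2143 × 3.2139 = $0.34 thousand.

$0.34 thousand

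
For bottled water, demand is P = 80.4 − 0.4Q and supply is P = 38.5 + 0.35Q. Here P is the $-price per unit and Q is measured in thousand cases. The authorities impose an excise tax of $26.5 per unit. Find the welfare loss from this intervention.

Competitive equilibrium: 80.4 − 0.4Q = 38.5 + 0.35Q → Q* = 55.8667, P* = 58.0533.
With the tax, the buyer price exceeds the seller price by 26.5: (80.4 − 0.4Q) − (38.5 + 0.35Q) = 26.5 → Q' = 20.5333.
ΔQ = 55.8667 − 20.5333 = 35.3334; the wedge equals the tax, 26.5.
Welfare loss = ½ × 35.3334 × 26.5 = $468.17 thousand.

$468.17 thousand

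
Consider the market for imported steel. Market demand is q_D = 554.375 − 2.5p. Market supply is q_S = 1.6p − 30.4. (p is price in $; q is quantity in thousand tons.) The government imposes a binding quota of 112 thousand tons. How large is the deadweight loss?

In inverse form: demand p = 221.75 − 0.4q, supply p = 19 + 0.625q.
Competitive equilibrium: 221.75 − 0.4q = 19 + 0.625q → q* = 197.8049, p* = 142.628.
At q = 112: demand price = 221.75 − 0.4·112 = 176.95; supply price = 19 + 0.625·112 = 89.
Δq = 197.8049 − 112 = 85.8049; wedge = 176.95 − 89 = 87.95.
The triangle = ½ × 85.8049 × 87.95 = $3773.27 thousand.

$3773.27 thousand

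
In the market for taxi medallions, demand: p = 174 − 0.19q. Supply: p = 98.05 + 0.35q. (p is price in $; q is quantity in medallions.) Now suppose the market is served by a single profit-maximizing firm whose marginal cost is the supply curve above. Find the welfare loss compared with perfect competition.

$361.82

Competitive equilibrium: 174 − 0.19q = 98.05 + 0.35q → q* = 140.6481, p* = 147.2769.
Marginal revenue: MR = 174 − 0.38q. Set MR = MC: 174 − 0.38q = 98.05 + 0.35q → q_m = 104.0411.
Price p_m = 174 − 0.19·104.0411 = 154.2322; MC(q_m) = 98.05 + 0.35·104.0411 = 134.4644.
Competitive q* = 140.6481, so Δq = 36.607; wedge = 154.2322 − 134.4644 = 19.7678.
The triangle = ½ × 36.607 × 19.7678 = $361.82.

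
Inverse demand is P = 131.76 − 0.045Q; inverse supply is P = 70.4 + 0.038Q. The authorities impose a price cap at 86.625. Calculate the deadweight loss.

Competitive equilibrium: 131.76 − 0.045Q = 70.4 + 0.038Q → Q* = 739.2771, P* = 98.4925.
At the ceiling P = 86.625, quantity supplied = (86.625 − 70.4)/0.038 = 426.9737.
Willingness to pay at Q' = 426.9737: 131.76 − 0.045·426.9737 = 112.5462.
ΔQ = 739.2771 − 426.9737 = 312.3034; wedge = 112.5462 − 86.625 = 25.9212.
Welfare loss = ½ × 312.3034 × 25.9212 = 4047.64.

4047.64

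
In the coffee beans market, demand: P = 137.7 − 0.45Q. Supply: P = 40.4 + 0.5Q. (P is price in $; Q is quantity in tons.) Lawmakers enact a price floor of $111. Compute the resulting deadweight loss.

$881.86

Competitive equilibrium: 137.7 − 0.45Q = 40.4 + 0.5Q → Q* = 102.4211, P* = 91.6105.
At the floor P = 111, quantity demanded = (137.7 − 111)/0.45 = 59.3333.
Sellers' marginal cost at Q' = 59.3333: 40.4 + 0.5·59.3333 = 70.0667.
ΔQ = 102.4211 − 59.3333 = 43.0878; wedge = 111 − 70.0667 = 40.9333.
Deadweight loss = ½ × 43.0878 × 40.9333 = $881.86.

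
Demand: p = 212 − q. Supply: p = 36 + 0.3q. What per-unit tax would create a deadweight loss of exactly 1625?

65

Competitive equilibrium: 212 − q = 36 + 0.3q → q* = 135.3846, p* = 76.6154.
A tax t gives Δq = t/1.3 and wedge t, so DWL = t²/2.6.
t²/2.6 = 1625 → t² = 4225 → t = 65.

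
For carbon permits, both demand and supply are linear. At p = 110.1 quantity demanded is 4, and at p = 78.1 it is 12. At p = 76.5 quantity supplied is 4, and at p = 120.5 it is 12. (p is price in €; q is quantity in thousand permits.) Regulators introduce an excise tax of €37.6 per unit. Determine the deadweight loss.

Demand slope = (78.1 − 110.1)/(12 − 4) = −4, so p = 126.1 − 4q.
Supply slope = (120.5 − 76.5)/(12 − 4) = 5.5, so p = 54.5 + 5.5q.
Competitive equilibrium: 126.1 − 4q = 54.5 + 5.5q → q* = 7.5368, p* = 95.9526.
With the tax, the buyer price exceeds the seller price by 37.6: (126.1 − 4q) − (54.5 + 5.5q) = 37.6 → q' = 3.5789.
Δq = 7.5368 − 3.5789 = 3.9579; the wedge equals the tax, 37.6.
Welfare loss = ½ × 3.9579 × 37.6 = €74.41 thousand.

€74.41 thousand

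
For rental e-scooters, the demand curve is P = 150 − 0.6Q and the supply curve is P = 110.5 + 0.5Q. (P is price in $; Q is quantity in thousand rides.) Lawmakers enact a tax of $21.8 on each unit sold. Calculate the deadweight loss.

$216.02 thousand

Competitive equilibrium: 150 − 0.6Q = 110.5 + 0.5Q → Q* = 35.9091, P* = 128.4545.
With the tax, the buyer price exceeds the seller price by 21.8: (150 − 0.6Q) − (110.5 + 0.5Q) = 21.8 → Q' = 16.0909.
ΔQ = 35.9091 − 16.0909 = 19.8182; the wedge equals the tax, 21.8.
Welfare loss = ½ × 19.8182 × 21.8 = $216.02 thousand.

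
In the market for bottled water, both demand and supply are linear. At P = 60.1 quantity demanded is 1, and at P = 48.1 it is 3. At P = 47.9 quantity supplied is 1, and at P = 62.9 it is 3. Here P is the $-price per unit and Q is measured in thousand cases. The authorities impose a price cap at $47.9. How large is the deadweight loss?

$5.51 thousand

Demand slope = (48.1 − 60.1)/(3 − 1) = −6, so P = 66.1 − 6Q.
Supply slope = (62.9 − 47.9)/(3 − 1) = 7.5, so P = 40.4 + 7.5Q.
Competitive equilibrium: 66.1 − 6Q = 40.4 + 7.5Q → Q* = 1.9037, P* = 54.6778.
At the ceiling P = 47.9, quantity supplied = (47.9 − 40.4)/7.5 = 1.
Willingness to pay at Q' = 1: 66.1 − 6·1 = 60.1.
ΔQ = 1.9037 − 1 = 0.9037; wedge = 60.1 − 47.9 = 12.2.
Welfare loss = ½ × 0.9037 × 12.2 = $5.51 thousand.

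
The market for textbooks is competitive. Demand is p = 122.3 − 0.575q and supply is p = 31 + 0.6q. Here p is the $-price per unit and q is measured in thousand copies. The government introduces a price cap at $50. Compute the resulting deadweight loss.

$1245.07 thousand

Competitive equilibrium: 122.3 − 0.575q = 31 + 0.6q → q* = 77.70213, p* = 77.62128.
At the ceiling p = 50, quantity supplied = (50 − 31)/0.6 = 31.66667.
Willingness to pay at q' = 31.66667: 122.3 − 0.575·31.66667 = 104.09166.
Δq = 77.70213 − 31.66667 = 46.03546; wedge = 104.09166 − 50 = 54.09166.
Deadweight loss = ½ × 46.03546 × 54.09166 = $1245.07 thousand.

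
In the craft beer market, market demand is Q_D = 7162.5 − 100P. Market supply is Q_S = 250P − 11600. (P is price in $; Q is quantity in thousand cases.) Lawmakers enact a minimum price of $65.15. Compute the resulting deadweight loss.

$9326.63 thousand

In inverse form: demand P = 71.625 − 0.01Q, supply P = 46.4 + 0.004Q.
Competitive equilibrium: 71.625 − 0.01Q = 46.4 + 0.004Q → Q* = 1801.7857, P* = 53.6071.
At the floor P = 65.15, quantity demanded = (71.625 − 65.15)/0.01 = 647.5.
Sellers' marginal cost at Q' = 647.5: 46.4 + 0.004·647.5 = 48.99.
ΔQ = 1801.7857 − 647.5 = 1154.2857; wedge = 65.15 − 48.99 = 16.16.
DWL = ½ × 1154.2857 × 16.16 = $9326.63 thousand.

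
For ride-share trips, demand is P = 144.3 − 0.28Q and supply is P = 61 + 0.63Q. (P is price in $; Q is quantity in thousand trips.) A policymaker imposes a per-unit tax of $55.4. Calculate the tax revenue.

Competitive equilibrium: 144.3 − 0.28Q = 61 + 0.63Q → Q* = 91.5385, P* = 118.6692.
With the tax, the buyer price exceeds the seller price by 55.4: (144.3 − 0.28Q) − (61 + 0.63Q) = 55.4 → Q' = 30.6593.
Tax revenue = 55.4 × 30.6593 = $1698.53 thousand.

$1698.53 thousand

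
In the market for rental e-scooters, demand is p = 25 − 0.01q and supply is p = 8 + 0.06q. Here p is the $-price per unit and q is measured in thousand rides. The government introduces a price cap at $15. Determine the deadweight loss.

$557.34 thousand

Competitive equilibrium: 25 − 0.01q = 8 + 0.06q → q* = 242.8571, p* = 22.5714.
At the ceiling p = 15, quantity supplied = (15 − 8)/0.06 = 116.6667.
Willingness to pay at q' = 116.6667: 25 − 0.01·116.6667 = 23.8333.
Δq = 242.8571 − 116.6667 = 126.1904; wedge = 23.8333 − 15 = 8.8333.
Welfare loss = ½ × 126.1904 × 8.8333 = $557.34 thousand.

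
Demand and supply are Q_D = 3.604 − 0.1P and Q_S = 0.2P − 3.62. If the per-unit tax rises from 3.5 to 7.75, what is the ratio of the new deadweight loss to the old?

In inverse form: demand P = 36.04 − 10Q, supply P = 18.1 + 5Q.
Competitive equilibrium: 36.04 − 10Q = 18.1 + 5Q → Q* = 1.196, P* = 24.08.
For a per-unit tax t: ΔQ = t/15, so DWL = ½·t·(t/15) = t²/30.
At t = 3.5: DWL = 0.408. At t = 7.75: DWL = 2.002.
Ratio = (7.75/3.5)² = 4.903.

4.903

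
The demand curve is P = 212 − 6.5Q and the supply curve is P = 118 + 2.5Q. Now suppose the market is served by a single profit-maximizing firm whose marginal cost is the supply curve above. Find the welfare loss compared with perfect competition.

86.33

Competitive equilibrium: 212 − 6.5Q = 118 + 2.5Q → Q* = 10.4444, P* = 144.1111.
Marginal revenue: MR = 212 − 13Q. Set MR = MC: 212 − 13Q = 118 + 2.5Q → Q_m = 6.0645.
Price P_m = 212 − 6.5·6.0645 = 172.5808; MC(Q_m) = 118 + 2.5·6.0645 = 133.1613.
Competitive Q* = 10.4444, so ΔQ = 4.3799; wedge = 172.5808 − 133.1613 = 39.4195.
DWL = ½ × 4.3799 × 39.4195 = 86.33.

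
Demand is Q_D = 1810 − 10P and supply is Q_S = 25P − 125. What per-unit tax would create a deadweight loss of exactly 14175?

63

In inverse form: demand P = 181 − 0.1Q, supply P = 5 + 0.04Q.
Competitive equilibrium: 181 − 0.1Q = 5 + 0.04Q → Q* = 1257.1429, P* = 55.2857.
A tax t gives ΔQ = t/0.14 and wedge t, so DWL = t²/0.28.
t²/0.28 = 14175 → t² = 3969 → t = 63.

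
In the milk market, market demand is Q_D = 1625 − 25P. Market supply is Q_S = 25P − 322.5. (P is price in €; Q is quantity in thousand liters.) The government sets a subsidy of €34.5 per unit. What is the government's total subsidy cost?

€37346.25 thousand

In inverse form: demand P = 65 − 0.04Q, supply P = 12.9 + 0.04Q.
Competitive equilibrium: 65 − 0.04Q = 12.9 + 0.04Q → Q* = 651.25, P* = 38.95.
The subsidy lowers effective supply by 34.5: P = 0.04Q − 21.6.
New quantity: 65 − 0.04Q = 0.04Q − 21.6 → Q' = 1082.5.
Total subsidy cost = 34.5 × 1082.5 = €37346.25 thousand.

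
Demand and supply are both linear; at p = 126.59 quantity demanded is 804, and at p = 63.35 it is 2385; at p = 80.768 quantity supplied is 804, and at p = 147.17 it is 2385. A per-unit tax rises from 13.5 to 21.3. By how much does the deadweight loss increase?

1655.12

Demand slope = (63.35 − 126.59)/(2385 − 804) = −0.04, so p = 158.75 − 0.04q.
Supply slope = (147.17 − 80.768)/(2385 − 804) = 0.042, so p = 47 + 0.042q.
Competitive equilibrium: 158.75 − 0.04q = 47 + 0.042q → q* = 1362.8049, p* = 104.2378.
For a per-unit tax t: Δq = t/0.082, so DWL = ½·t·(t/0.082) = t²/0.164.
At t = 13.5: DWL = 1111.28. At t = 21.3: DWL = 2766.402.
Increase = 2766.402 − 1111.28 = 1655.12.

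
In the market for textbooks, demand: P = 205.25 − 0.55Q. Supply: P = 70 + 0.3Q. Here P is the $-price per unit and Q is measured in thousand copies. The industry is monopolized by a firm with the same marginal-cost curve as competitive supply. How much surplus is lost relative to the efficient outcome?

$1660.71 thousand

Competitive equilibrium: 205.25 − 0.55Q = 70 + 0.3Q → Q* = 159.11765, P* = 117.73529.
Marginal revenue: MR = 205.25 − 1.1Q. Set MR = MC: 205.25 − 1.1Q = 70 + 0.3Q → Q_m = 96.60714.
Price P_m = 205.25 − 0.55·96.60714 = 152.11607; MC(Q_m) = 70 + 0.3·96.60714 = 98.98214.
Competitive Q* = 159.11765, so ΔQ = 62.51051; wedge = 152.11607 − 98.98214 = 53.13393.
Deadweight loss = ½ × 62.51051 × 53.13393 = $1660.71 thousand.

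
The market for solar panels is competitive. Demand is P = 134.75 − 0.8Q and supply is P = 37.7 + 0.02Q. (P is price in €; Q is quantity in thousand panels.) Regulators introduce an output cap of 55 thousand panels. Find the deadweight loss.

€1645.61 thousand

Competitive equilibrium: 134.75 − 0.8Q = 37.7 + 0.02Q → Q* = 118.3537, P* = 40.0671.
At Q = 55: demand price = 134.75 − 0.8·55 = 90.75; supply price = 37.7 + 0.02·55 = 38.8.
ΔQ = 118.3537 − 55 = 63.3537; wedge = 90.75 − 38.8 = 51.95.
DWL = ½ × 63.3537 × 51.95 = €1645.61 thousand.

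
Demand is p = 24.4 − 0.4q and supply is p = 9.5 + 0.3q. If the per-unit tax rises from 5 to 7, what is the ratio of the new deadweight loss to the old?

1.96

Competitive equilibrium: 24.4 − 0.4q = 9.5 + 0.3q → q* = 21.2857, p* = 15.8857.
For a per-unit tax t: Δq = t/0.7, so DWL = ½·t·(t/0.7) = t²/1.4.
At t = 5: DWL = 17.857. At t = 7: DWL = 35.
Ratio = (7/5)² = 1.96.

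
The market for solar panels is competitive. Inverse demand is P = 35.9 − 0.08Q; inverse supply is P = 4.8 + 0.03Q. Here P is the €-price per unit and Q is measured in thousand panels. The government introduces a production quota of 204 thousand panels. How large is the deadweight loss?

€340.89 thousand

Competitive equilibrium: 35.9 − 0.08Q = 4.8 + 0.03Q → Q* = 282.7273, P* = 13.2818.
At Q = 204: demand price = 35.9 − 0.08·204 = 19.58; supply price = 4.8 + 0.03·204 = 10.92.
ΔQ = 282.7273 − 204 = 78.7273; wedge = 19.58 − 10.92 = 8.66.
The triangle = ½ × 78.7273 × 8.66 = €340.89 thousand.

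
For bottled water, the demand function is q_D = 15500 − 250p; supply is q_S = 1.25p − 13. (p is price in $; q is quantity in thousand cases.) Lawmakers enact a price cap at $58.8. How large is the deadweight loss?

In inverse form: demand p = 62 − 0.004q, supply p = 10.4 + 0.8q.
Competitive equilibrium: 62 − 0.004q = 10.4 + 0.8q → q* = 64.1791, p* = 61.7433.
At the ceiling p = 58.8, quantity supplied = (58.8 − 10.4)/0.8 = 60.5.
Willingness to pay at q' = 60.5: 62 − 0.004·60.5 = 61.758.
Δq = 64.1791 − 60.5 = 3.6791; wedge = 61.758 − 58.8 = 2.958.
Welfare loss = ½ × 3.6791 × 2.958 = $5.44 thousand.

$5.44 thousand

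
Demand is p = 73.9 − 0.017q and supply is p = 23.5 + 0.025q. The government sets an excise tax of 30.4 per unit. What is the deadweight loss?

11001.90

Competitive equilibrium: 73.9 − 0.017q = 23.5 + 0.025q → q* = 1200, p* = 53.5.
With the tax, the buyer price exceeds the seller price by 30.4: (73.9 − 0.017q) − (23.5 + 0.025q) = 30.4 → q' = 476.1905.
Δq = 1200 − 476.1905 = 723.8095; the wedge equals the tax, 30.4.
Welfare loss = ½ × 723.8095 × 30.4 = 11001.90.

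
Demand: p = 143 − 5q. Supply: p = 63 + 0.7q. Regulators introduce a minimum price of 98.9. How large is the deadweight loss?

77.51

Competitive equilibrium: 143 − 5q = 63 + 0.7q → q* = 14.0351, p* = 72.8246.
At the floor p = 98.9, quantity demanded = (143 − 98.9)/5 = 8.82.
Sellers' marginal cost at q' = 8.82: 63 + 0.7·8.82 = 69.174.
Δq = 14.0351 − 8.82 = 5.2151; wedge = 98.9 − 69.174 = 29.726.
The triangle = ½ × 5.2151 × 29.726 = 77.51.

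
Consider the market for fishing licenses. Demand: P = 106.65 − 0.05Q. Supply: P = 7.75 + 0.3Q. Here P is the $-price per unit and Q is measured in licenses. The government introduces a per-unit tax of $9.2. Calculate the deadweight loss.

$120.91

Competitive equilibrium: 106.65 − 0.05Q = 7.75 + 0.3Q → Q* = 282.5714, P* = 92.5214.
With the tax, the buyer price exceeds the seller price by 9.2: (106.65 − 0.05Q) − (7.75 + 0.3Q) = 9.2 → Q' = 256.2857.
ΔQ = 282.5714 − 256.2857 = 26.2857; the wedge equals the tax, 9.2.
The triangle = ½ × 26.2857 × 9.2 = $120.91.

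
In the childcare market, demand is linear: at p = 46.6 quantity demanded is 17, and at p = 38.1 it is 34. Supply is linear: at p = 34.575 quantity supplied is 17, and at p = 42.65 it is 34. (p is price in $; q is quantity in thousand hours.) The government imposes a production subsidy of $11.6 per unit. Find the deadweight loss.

Demand slope = (38.1 − 46.6)/(34 − 17) = −0.5, so p = 55.1 − 0.5q.
Supply slope = (42.65 − 34.575)/(34 − 17) = 0.475, so p = 26.5 + 0.475q.
Competitive equilibrium: 55.1 − 0.5q = 26.5 + 0.475q → q* = 29.3333, p* = 40.4333.
The subsidy lowers effective supply by 11.6: p = 14.9 + 0.475q.
New quantity: 55.1 − 0.5q = 14.9 + 0.475q → q' = 41.2308.
Overproduction Δq = 41.2308 − 29.3333 = 11.8975; wedge = subsidy = 11.6.
Welfare loss = ½ × 11.8975 × 11.6 = $69.01 thousand.

$69.01 thousand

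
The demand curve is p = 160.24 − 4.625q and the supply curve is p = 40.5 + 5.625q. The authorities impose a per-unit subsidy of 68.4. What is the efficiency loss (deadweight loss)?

228.22

Competitive equilibrium: 160.24 − 4.625q = 40.5 + 5.625q → q* = 11.682, p* = 106.211.
The subsidy lowers effective supply by 68.4: p = 5.625q − 27.9.
New quantity: 160.24 − 4.625q = 5.625q − 27.9 → q' = 18.3551.
Overproduction Δq = 18.3551 − 11.682 = 6.6731; wedge = subsidy = 68.4.
The triangle = ½ × 6.6731 × 68.4 = 228.22.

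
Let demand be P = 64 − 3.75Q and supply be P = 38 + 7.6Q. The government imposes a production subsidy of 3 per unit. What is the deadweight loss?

0.40

Competitive equilibrium: 64 − 3.75Q = 38 + 7.6Q → Q* = 2.2907, P* = 55.4097.
The subsidy lowers effective supply by 3: P = 35 + 7.6Q.
New quantity: 64 − 3.75Q = 35 + 7.6Q → Q' = 2.5551.
Overproduction ΔQ = 2.5551 − 2.2907 = 0.2644; wedge = subsidy = 3.
The triangle = ½ × 0.2644 × 3 = 0.40.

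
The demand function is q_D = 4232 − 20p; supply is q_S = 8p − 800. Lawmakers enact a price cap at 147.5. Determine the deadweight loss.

5811.46

In inverse form: demand p = 211.6 − 0.05q, supply p = 100 + 0.125q.
Competitive equilibrium: 211.6 − 0.05q = 100 + 0.125q → q* = 637.7143, p* = 179.7143.
At the ceiling p = 147.5, quantity supplied = (147.5 − 100)/0.125 = 380.
Willingness to pay at q' = 380: 211.6 − 0.05·380 = 192.6.
Δq = 637.7143 − 380 = 257.7143; wedge = 192.6 − 147.5 = 45.1.
DWL = ½ × 257.7143 × 45.1 = 5811.46.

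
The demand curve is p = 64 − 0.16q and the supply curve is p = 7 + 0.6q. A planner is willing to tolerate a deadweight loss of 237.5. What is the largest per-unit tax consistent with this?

Competitive equilibrium: 64 − 0.16q = 7 + 0.6q → q* = 75, p* = 52.
A tax t gives Δq = t/0.76 and wedge t, so DWL = t²/1.52.
t²/1.52 = 237.5 → t² = 361 → t = 19.

19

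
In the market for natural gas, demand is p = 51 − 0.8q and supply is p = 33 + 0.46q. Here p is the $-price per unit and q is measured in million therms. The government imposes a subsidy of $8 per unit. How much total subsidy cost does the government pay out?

Competitive equilibrium: 51 − 0.8q = 33 + 0.46q → q* = 14.2857, p* = 39.5714.
The subsidy lowers effective supply by 8: p = 25 + 0.46q.
New quantity: 51 − 0.8q = 25 + 0.46q → q' = 20.6349.
Total subsidy cost = 8 × 20.6349 = $165.08 million.

$165.08 million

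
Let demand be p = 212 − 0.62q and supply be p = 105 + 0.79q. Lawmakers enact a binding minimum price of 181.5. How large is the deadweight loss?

502.32

Competitive equilibrium: 212 − 0.62q = 105 + 0.79q → q* = 75.8865, p* = 164.9504.
At the floor p = 181.5, quantity demanded = (212 − 181.5)/0.62 = 49.1935.
Sellers' marginal cost at q' = 49.1935: 105 + 0.79·49.1935 = 143.8629.
Δq = 75.8865 − 49.1935 = 26.693; wedge = 181.5 − 143.8629 = 37.6371.
DWL = ½ × 26.693 × 37.6371 = 502.32.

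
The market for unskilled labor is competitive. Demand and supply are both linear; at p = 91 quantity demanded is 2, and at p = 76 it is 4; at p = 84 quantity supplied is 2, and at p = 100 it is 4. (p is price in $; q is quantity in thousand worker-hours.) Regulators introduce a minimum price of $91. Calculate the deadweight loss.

$1.58 thousand

Demand slope = (76 − 91)/(4 − 2) = −7.5, so p = 106 − 7.5q.
Supply slope = (100 − 84)/(4 − 2) = 8, so p = 68 + 8q.
Competitive equilibrium: 106 − 7.5q = 68 + 8q → q* = 2.4516, p* = 87.6129.
At the floor p = 91, quantity demanded = (106 − 91)/7.5 = 2.
Sellers' marginal cost at q' = 2: 68 + 8·2 = 84.
Δq = 2.4516 − 2 = 0.4516; wedge = 91 − 84 = 7.
Welfare loss = ½ × 0.4516 × 7 = $1.58 thousand.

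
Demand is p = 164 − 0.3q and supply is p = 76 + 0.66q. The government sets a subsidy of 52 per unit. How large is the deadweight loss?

1408.33

Competitive equilibrium: 164 − 0.3q = 76 + 0.66q → q* = 91.6667, p* = 136.5.
The subsidy lowers effective supply by 52: p = 24 + 0.66q.
New quantity: 164 − 0.3q = 24 + 0.66q → q' = 145.8333.
Overproduction Δq = 145.8333 − 91.6667 = 54.1666; wedge = subsidy = 52.
Deadweight loss = ½ × 54.1666 × 52 = 1408.33.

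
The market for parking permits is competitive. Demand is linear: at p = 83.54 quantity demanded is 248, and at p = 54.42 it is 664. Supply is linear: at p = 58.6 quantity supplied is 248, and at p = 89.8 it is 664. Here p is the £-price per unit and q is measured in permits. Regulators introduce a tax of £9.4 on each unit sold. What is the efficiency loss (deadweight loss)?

Demand slope = (54.42 − 83.54)/(664 − 248) = −0.07, so p = 100.9 − 0.07q.
Supply slope = (89.8 − 58.6)/(664 − 248) = 0.075, so p = 40 + 0.075q.
Competitive equilibrium: 100.9 − 0.07q = 40 + 0.075q → q* = 420, p* = 71.5.
With the tax, the buyer price exceeds the seller price by 9.4: (100.9 − 0.07q) − (40 + 0.075q) = 9.4 → q' = 355.1724.
Δq = 420 − 355.1724 = 64.8276; the wedge equals the tax, 9.4.
Welfare loss = ½ × 64.8276 × 9.4 = £304.69.

£304.69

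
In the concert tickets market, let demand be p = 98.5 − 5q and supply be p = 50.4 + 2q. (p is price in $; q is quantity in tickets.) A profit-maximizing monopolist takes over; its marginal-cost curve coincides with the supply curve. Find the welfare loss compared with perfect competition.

Competitive equilibrium: 98.5 − 5q = 50.4 + 2q → q* = 6.8714, p* = 64.1429.
Marginal revenue: MR = 98.5 − 10q. Set MR = MC: 98.5 − 10q = 50.4 + 2q → q_m = 4.0083.
Price p_m = 98.5 − 5·4.0083 = 78.4585; MC(q_m) = 50.4 + 2·4.0083 = 58.4166.
Competitive q* = 6.8714, so Δq = 2.8631; wedge = 78.4585 − 58.4166 = 20.0419.
The triangle = ½ × 2.8631 × 20.0419 = $28.69.

$28.69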